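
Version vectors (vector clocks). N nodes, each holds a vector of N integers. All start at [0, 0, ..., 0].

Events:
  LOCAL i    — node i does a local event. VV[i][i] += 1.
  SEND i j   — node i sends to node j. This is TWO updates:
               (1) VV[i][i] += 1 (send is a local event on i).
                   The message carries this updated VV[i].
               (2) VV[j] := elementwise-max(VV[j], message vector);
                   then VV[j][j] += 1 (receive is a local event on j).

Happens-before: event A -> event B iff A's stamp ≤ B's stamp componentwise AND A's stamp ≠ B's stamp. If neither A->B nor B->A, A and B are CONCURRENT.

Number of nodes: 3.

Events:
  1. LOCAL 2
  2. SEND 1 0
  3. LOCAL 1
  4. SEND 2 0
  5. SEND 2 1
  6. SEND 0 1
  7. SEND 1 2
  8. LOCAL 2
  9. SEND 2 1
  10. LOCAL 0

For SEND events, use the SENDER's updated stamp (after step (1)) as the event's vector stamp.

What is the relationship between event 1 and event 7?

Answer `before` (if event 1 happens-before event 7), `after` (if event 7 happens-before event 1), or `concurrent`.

Answer: before

Derivation:
Initial: VV[0]=[0, 0, 0]
Initial: VV[1]=[0, 0, 0]
Initial: VV[2]=[0, 0, 0]
Event 1: LOCAL 2: VV[2][2]++ -> VV[2]=[0, 0, 1]
Event 2: SEND 1->0: VV[1][1]++ -> VV[1]=[0, 1, 0], msg_vec=[0, 1, 0]; VV[0]=max(VV[0],msg_vec) then VV[0][0]++ -> VV[0]=[1, 1, 0]
Event 3: LOCAL 1: VV[1][1]++ -> VV[1]=[0, 2, 0]
Event 4: SEND 2->0: VV[2][2]++ -> VV[2]=[0, 0, 2], msg_vec=[0, 0, 2]; VV[0]=max(VV[0],msg_vec) then VV[0][0]++ -> VV[0]=[2, 1, 2]
Event 5: SEND 2->1: VV[2][2]++ -> VV[2]=[0, 0, 3], msg_vec=[0, 0, 3]; VV[1]=max(VV[1],msg_vec) then VV[1][1]++ -> VV[1]=[0, 3, 3]
Event 6: SEND 0->1: VV[0][0]++ -> VV[0]=[3, 1, 2], msg_vec=[3, 1, 2]; VV[1]=max(VV[1],msg_vec) then VV[1][1]++ -> VV[1]=[3, 4, 3]
Event 7: SEND 1->2: VV[1][1]++ -> VV[1]=[3, 5, 3], msg_vec=[3, 5, 3]; VV[2]=max(VV[2],msg_vec) then VV[2][2]++ -> VV[2]=[3, 5, 4]
Event 8: LOCAL 2: VV[2][2]++ -> VV[2]=[3, 5, 5]
Event 9: SEND 2->1: VV[2][2]++ -> VV[2]=[3, 5, 6], msg_vec=[3, 5, 6]; VV[1]=max(VV[1],msg_vec) then VV[1][1]++ -> VV[1]=[3, 6, 6]
Event 10: LOCAL 0: VV[0][0]++ -> VV[0]=[4, 1, 2]
Event 1 stamp: [0, 0, 1]
Event 7 stamp: [3, 5, 3]
[0, 0, 1] <= [3, 5, 3]? True
[3, 5, 3] <= [0, 0, 1]? False
Relation: before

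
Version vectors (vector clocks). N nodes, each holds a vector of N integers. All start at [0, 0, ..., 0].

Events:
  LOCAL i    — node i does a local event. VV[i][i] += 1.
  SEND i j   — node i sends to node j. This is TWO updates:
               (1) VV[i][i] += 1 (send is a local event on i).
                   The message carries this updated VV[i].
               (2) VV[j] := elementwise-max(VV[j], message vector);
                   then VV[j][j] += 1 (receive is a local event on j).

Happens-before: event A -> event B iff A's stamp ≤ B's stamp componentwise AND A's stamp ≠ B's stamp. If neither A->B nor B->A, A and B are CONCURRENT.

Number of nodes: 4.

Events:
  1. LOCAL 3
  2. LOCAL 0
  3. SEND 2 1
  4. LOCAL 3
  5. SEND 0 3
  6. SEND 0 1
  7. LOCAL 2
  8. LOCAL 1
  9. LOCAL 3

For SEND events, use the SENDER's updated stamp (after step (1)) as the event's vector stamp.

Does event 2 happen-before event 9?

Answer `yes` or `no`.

Answer: yes

Derivation:
Initial: VV[0]=[0, 0, 0, 0]
Initial: VV[1]=[0, 0, 0, 0]
Initial: VV[2]=[0, 0, 0, 0]
Initial: VV[3]=[0, 0, 0, 0]
Event 1: LOCAL 3: VV[3][3]++ -> VV[3]=[0, 0, 0, 1]
Event 2: LOCAL 0: VV[0][0]++ -> VV[0]=[1, 0, 0, 0]
Event 3: SEND 2->1: VV[2][2]++ -> VV[2]=[0, 0, 1, 0], msg_vec=[0, 0, 1, 0]; VV[1]=max(VV[1],msg_vec) then VV[1][1]++ -> VV[1]=[0, 1, 1, 0]
Event 4: LOCAL 3: VV[3][3]++ -> VV[3]=[0, 0, 0, 2]
Event 5: SEND 0->3: VV[0][0]++ -> VV[0]=[2, 0, 0, 0], msg_vec=[2, 0, 0, 0]; VV[3]=max(VV[3],msg_vec) then VV[3][3]++ -> VV[3]=[2, 0, 0, 3]
Event 6: SEND 0->1: VV[0][0]++ -> VV[0]=[3, 0, 0, 0], msg_vec=[3, 0, 0, 0]; VV[1]=max(VV[1],msg_vec) then VV[1][1]++ -> VV[1]=[3, 2, 1, 0]
Event 7: LOCAL 2: VV[2][2]++ -> VV[2]=[0, 0, 2, 0]
Event 8: LOCAL 1: VV[1][1]++ -> VV[1]=[3, 3, 1, 0]
Event 9: LOCAL 3: VV[3][3]++ -> VV[3]=[2, 0, 0, 4]
Event 2 stamp: [1, 0, 0, 0]
Event 9 stamp: [2, 0, 0, 4]
[1, 0, 0, 0] <= [2, 0, 0, 4]? True. Equal? False. Happens-before: True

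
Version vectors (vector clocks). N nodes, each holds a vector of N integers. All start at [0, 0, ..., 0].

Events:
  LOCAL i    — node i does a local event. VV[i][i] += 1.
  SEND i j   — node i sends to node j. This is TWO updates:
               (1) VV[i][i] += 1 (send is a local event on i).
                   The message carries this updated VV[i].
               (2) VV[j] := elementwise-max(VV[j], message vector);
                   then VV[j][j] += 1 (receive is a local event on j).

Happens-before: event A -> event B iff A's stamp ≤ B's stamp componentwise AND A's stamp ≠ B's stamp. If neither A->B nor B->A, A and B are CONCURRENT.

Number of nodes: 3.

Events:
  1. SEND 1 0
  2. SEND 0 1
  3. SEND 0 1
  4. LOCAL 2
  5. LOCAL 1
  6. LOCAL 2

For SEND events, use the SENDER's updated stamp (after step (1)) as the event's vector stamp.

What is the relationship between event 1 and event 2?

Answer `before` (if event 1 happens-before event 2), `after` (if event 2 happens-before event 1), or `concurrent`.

Answer: before

Derivation:
Initial: VV[0]=[0, 0, 0]
Initial: VV[1]=[0, 0, 0]
Initial: VV[2]=[0, 0, 0]
Event 1: SEND 1->0: VV[1][1]++ -> VV[1]=[0, 1, 0], msg_vec=[0, 1, 0]; VV[0]=max(VV[0],msg_vec) then VV[0][0]++ -> VV[0]=[1, 1, 0]
Event 2: SEND 0->1: VV[0][0]++ -> VV[0]=[2, 1, 0], msg_vec=[2, 1, 0]; VV[1]=max(VV[1],msg_vec) then VV[1][1]++ -> VV[1]=[2, 2, 0]
Event 3: SEND 0->1: VV[0][0]++ -> VV[0]=[3, 1, 0], msg_vec=[3, 1, 0]; VV[1]=max(VV[1],msg_vec) then VV[1][1]++ -> VV[1]=[3, 3, 0]
Event 4: LOCAL 2: VV[2][2]++ -> VV[2]=[0, 0, 1]
Event 5: LOCAL 1: VV[1][1]++ -> VV[1]=[3, 4, 0]
Event 6: LOCAL 2: VV[2][2]++ -> VV[2]=[0, 0, 2]
Event 1 stamp: [0, 1, 0]
Event 2 stamp: [2, 1, 0]
[0, 1, 0] <= [2, 1, 0]? True
[2, 1, 0] <= [0, 1, 0]? False
Relation: before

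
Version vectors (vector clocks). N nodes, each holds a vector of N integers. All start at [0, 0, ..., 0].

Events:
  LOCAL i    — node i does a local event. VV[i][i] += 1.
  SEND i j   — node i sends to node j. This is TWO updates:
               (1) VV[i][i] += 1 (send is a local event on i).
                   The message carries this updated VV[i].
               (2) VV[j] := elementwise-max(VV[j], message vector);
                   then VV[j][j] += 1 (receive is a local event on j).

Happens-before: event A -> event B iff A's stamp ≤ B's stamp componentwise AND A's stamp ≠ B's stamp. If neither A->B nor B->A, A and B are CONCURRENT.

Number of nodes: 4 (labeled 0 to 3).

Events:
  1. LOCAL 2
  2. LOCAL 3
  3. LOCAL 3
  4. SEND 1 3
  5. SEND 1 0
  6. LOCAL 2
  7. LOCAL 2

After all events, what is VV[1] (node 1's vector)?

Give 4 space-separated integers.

Answer: 0 2 0 0

Derivation:
Initial: VV[0]=[0, 0, 0, 0]
Initial: VV[1]=[0, 0, 0, 0]
Initial: VV[2]=[0, 0, 0, 0]
Initial: VV[3]=[0, 0, 0, 0]
Event 1: LOCAL 2: VV[2][2]++ -> VV[2]=[0, 0, 1, 0]
Event 2: LOCAL 3: VV[3][3]++ -> VV[3]=[0, 0, 0, 1]
Event 3: LOCAL 3: VV[3][3]++ -> VV[3]=[0, 0, 0, 2]
Event 4: SEND 1->3: VV[1][1]++ -> VV[1]=[0, 1, 0, 0], msg_vec=[0, 1, 0, 0]; VV[3]=max(VV[3],msg_vec) then VV[3][3]++ -> VV[3]=[0, 1, 0, 3]
Event 5: SEND 1->0: VV[1][1]++ -> VV[1]=[0, 2, 0, 0], msg_vec=[0, 2, 0, 0]; VV[0]=max(VV[0],msg_vec) then VV[0][0]++ -> VV[0]=[1, 2, 0, 0]
Event 6: LOCAL 2: VV[2][2]++ -> VV[2]=[0, 0, 2, 0]
Event 7: LOCAL 2: VV[2][2]++ -> VV[2]=[0, 0, 3, 0]
Final vectors: VV[0]=[1, 2, 0, 0]; VV[1]=[0, 2, 0, 0]; VV[2]=[0, 0, 3, 0]; VV[3]=[0, 1, 0, 3]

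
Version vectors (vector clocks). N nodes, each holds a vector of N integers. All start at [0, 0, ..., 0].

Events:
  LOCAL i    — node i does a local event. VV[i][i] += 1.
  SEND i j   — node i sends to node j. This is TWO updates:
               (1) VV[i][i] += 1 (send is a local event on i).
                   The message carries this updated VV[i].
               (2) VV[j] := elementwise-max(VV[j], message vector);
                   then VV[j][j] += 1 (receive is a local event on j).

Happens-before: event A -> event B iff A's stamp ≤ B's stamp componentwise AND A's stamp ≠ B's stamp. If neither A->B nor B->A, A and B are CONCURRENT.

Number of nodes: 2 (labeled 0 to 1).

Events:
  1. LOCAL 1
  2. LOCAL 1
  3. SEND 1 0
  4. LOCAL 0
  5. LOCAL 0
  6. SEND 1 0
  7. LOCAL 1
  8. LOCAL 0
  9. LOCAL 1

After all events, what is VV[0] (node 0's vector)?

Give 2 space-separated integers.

Answer: 5 4

Derivation:
Initial: VV[0]=[0, 0]
Initial: VV[1]=[0, 0]
Event 1: LOCAL 1: VV[1][1]++ -> VV[1]=[0, 1]
Event 2: LOCAL 1: VV[1][1]++ -> VV[1]=[0, 2]
Event 3: SEND 1->0: VV[1][1]++ -> VV[1]=[0, 3], msg_vec=[0, 3]; VV[0]=max(VV[0],msg_vec) then VV[0][0]++ -> VV[0]=[1, 3]
Event 4: LOCAL 0: VV[0][0]++ -> VV[0]=[2, 3]
Event 5: LOCAL 0: VV[0][0]++ -> VV[0]=[3, 3]
Event 6: SEND 1->0: VV[1][1]++ -> VV[1]=[0, 4], msg_vec=[0, 4]; VV[0]=max(VV[0],msg_vec) then VV[0][0]++ -> VV[0]=[4, 4]
Event 7: LOCAL 1: VV[1][1]++ -> VV[1]=[0, 5]
Event 8: LOCAL 0: VV[0][0]++ -> VV[0]=[5, 4]
Event 9: LOCAL 1: VV[1][1]++ -> VV[1]=[0, 6]
Final vectors: VV[0]=[5, 4]; VV[1]=[0, 6]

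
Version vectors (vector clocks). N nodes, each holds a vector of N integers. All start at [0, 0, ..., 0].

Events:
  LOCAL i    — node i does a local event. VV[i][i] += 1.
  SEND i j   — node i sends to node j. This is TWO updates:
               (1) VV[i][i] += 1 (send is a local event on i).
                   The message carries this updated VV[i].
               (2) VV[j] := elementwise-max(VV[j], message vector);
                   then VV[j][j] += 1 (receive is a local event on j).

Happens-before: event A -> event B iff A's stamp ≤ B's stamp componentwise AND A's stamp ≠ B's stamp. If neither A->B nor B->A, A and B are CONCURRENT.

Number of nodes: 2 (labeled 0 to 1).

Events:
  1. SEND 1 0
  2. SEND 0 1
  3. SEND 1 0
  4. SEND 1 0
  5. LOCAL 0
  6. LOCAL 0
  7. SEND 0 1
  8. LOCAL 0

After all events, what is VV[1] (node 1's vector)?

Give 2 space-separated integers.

Answer: 7 5

Derivation:
Initial: VV[0]=[0, 0]
Initial: VV[1]=[0, 0]
Event 1: SEND 1->0: VV[1][1]++ -> VV[1]=[0, 1], msg_vec=[0, 1]; VV[0]=max(VV[0],msg_vec) then VV[0][0]++ -> VV[0]=[1, 1]
Event 2: SEND 0->1: VV[0][0]++ -> VV[0]=[2, 1], msg_vec=[2, 1]; VV[1]=max(VV[1],msg_vec) then VV[1][1]++ -> VV[1]=[2, 2]
Event 3: SEND 1->0: VV[1][1]++ -> VV[1]=[2, 3], msg_vec=[2, 3]; VV[0]=max(VV[0],msg_vec) then VV[0][0]++ -> VV[0]=[3, 3]
Event 4: SEND 1->0: VV[1][1]++ -> VV[1]=[2, 4], msg_vec=[2, 4]; VV[0]=max(VV[0],msg_vec) then VV[0][0]++ -> VV[0]=[4, 4]
Event 5: LOCAL 0: VV[0][0]++ -> VV[0]=[5, 4]
Event 6: LOCAL 0: VV[0][0]++ -> VV[0]=[6, 4]
Event 7: SEND 0->1: VV[0][0]++ -> VV[0]=[7, 4], msg_vec=[7, 4]; VV[1]=max(VV[1],msg_vec) then VV[1][1]++ -> VV[1]=[7, 5]
Event 8: LOCAL 0: VV[0][0]++ -> VV[0]=[8, 4]
Final vectors: VV[0]=[8, 4]; VV[1]=[7, 5]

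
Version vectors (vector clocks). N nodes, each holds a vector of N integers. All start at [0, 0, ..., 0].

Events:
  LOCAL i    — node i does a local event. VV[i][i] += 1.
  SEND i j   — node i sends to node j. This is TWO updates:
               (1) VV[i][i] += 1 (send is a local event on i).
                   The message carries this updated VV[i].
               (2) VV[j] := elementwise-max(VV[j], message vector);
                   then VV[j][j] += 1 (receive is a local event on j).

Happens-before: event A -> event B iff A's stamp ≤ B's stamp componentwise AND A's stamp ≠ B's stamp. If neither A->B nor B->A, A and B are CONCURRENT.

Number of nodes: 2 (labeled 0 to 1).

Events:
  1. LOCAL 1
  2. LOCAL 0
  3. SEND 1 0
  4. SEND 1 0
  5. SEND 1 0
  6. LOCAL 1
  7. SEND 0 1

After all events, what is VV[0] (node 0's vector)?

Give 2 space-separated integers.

Answer: 5 4

Derivation:
Initial: VV[0]=[0, 0]
Initial: VV[1]=[0, 0]
Event 1: LOCAL 1: VV[1][1]++ -> VV[1]=[0, 1]
Event 2: LOCAL 0: VV[0][0]++ -> VV[0]=[1, 0]
Event 3: SEND 1->0: VV[1][1]++ -> VV[1]=[0, 2], msg_vec=[0, 2]; VV[0]=max(VV[0],msg_vec) then VV[0][0]++ -> VV[0]=[2, 2]
Event 4: SEND 1->0: VV[1][1]++ -> VV[1]=[0, 3], msg_vec=[0, 3]; VV[0]=max(VV[0],msg_vec) then VV[0][0]++ -> VV[0]=[3, 3]
Event 5: SEND 1->0: VV[1][1]++ -> VV[1]=[0, 4], msg_vec=[0, 4]; VV[0]=max(VV[0],msg_vec) then VV[0][0]++ -> VV[0]=[4, 4]
Event 6: LOCAL 1: VV[1][1]++ -> VV[1]=[0, 5]
Event 7: SEND 0->1: VV[0][0]++ -> VV[0]=[5, 4], msg_vec=[5, 4]; VV[1]=max(VV[1],msg_vec) then VV[1][1]++ -> VV[1]=[5, 6]
Final vectors: VV[0]=[5, 4]; VV[1]=[5, 6]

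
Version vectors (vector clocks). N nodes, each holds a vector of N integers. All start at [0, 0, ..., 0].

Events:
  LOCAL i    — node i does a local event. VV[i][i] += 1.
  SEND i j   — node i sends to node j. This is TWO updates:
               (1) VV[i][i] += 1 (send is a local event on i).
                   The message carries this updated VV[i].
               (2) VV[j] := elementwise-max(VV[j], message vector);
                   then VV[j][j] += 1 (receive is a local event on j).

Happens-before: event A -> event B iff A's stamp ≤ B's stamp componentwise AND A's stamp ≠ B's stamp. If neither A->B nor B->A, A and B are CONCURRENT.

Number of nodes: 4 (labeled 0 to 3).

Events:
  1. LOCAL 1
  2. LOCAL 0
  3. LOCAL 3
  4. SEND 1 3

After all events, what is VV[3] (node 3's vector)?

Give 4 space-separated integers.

Initial: VV[0]=[0, 0, 0, 0]
Initial: VV[1]=[0, 0, 0, 0]
Initial: VV[2]=[0, 0, 0, 0]
Initial: VV[3]=[0, 0, 0, 0]
Event 1: LOCAL 1: VV[1][1]++ -> VV[1]=[0, 1, 0, 0]
Event 2: LOCAL 0: VV[0][0]++ -> VV[0]=[1, 0, 0, 0]
Event 3: LOCAL 3: VV[3][3]++ -> VV[3]=[0, 0, 0, 1]
Event 4: SEND 1->3: VV[1][1]++ -> VV[1]=[0, 2, 0, 0], msg_vec=[0, 2, 0, 0]; VV[3]=max(VV[3],msg_vec) then VV[3][3]++ -> VV[3]=[0, 2, 0, 2]
Final vectors: VV[0]=[1, 0, 0, 0]; VV[1]=[0, 2, 0, 0]; VV[2]=[0, 0, 0, 0]; VV[3]=[0, 2, 0, 2]

Answer: 0 2 0 2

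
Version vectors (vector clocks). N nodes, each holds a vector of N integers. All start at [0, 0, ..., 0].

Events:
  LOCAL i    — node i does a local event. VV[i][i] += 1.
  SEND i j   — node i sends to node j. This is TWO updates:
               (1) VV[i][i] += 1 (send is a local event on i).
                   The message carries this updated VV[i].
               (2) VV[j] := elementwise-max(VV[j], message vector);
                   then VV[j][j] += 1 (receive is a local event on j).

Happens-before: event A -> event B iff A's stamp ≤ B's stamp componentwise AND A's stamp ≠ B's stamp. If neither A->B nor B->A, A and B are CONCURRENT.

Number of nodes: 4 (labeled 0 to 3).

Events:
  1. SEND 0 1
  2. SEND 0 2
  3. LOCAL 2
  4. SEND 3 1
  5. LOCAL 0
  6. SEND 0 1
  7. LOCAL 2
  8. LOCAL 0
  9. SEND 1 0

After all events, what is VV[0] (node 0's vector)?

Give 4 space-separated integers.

Answer: 6 4 0 1

Derivation:
Initial: VV[0]=[0, 0, 0, 0]
Initial: VV[1]=[0, 0, 0, 0]
Initial: VV[2]=[0, 0, 0, 0]
Initial: VV[3]=[0, 0, 0, 0]
Event 1: SEND 0->1: VV[0][0]++ -> VV[0]=[1, 0, 0, 0], msg_vec=[1, 0, 0, 0]; VV[1]=max(VV[1],msg_vec) then VV[1][1]++ -> VV[1]=[1, 1, 0, 0]
Event 2: SEND 0->2: VV[0][0]++ -> VV[0]=[2, 0, 0, 0], msg_vec=[2, 0, 0, 0]; VV[2]=max(VV[2],msg_vec) then VV[2][2]++ -> VV[2]=[2, 0, 1, 0]
Event 3: LOCAL 2: VV[2][2]++ -> VV[2]=[2, 0, 2, 0]
Event 4: SEND 3->1: VV[3][3]++ -> VV[3]=[0, 0, 0, 1], msg_vec=[0, 0, 0, 1]; VV[1]=max(VV[1],msg_vec) then VV[1][1]++ -> VV[1]=[1, 2, 0, 1]
Event 5: LOCAL 0: VV[0][0]++ -> VV[0]=[3, 0, 0, 0]
Event 6: SEND 0->1: VV[0][0]++ -> VV[0]=[4, 0, 0, 0], msg_vec=[4, 0, 0, 0]; VV[1]=max(VV[1],msg_vec) then VV[1][1]++ -> VV[1]=[4, 3, 0, 1]
Event 7: LOCAL 2: VV[2][2]++ -> VV[2]=[2, 0, 3, 0]
Event 8: LOCAL 0: VV[0][0]++ -> VV[0]=[5, 0, 0, 0]
Event 9: SEND 1->0: VV[1][1]++ -> VV[1]=[4, 4, 0, 1], msg_vec=[4, 4, 0, 1]; VV[0]=max(VV[0],msg_vec) then VV[0][0]++ -> VV[0]=[6, 4, 0, 1]
Final vectors: VV[0]=[6, 4, 0, 1]; VV[1]=[4, 4, 0, 1]; VV[2]=[2, 0, 3, 0]; VV[3]=[0, 0, 0, 1]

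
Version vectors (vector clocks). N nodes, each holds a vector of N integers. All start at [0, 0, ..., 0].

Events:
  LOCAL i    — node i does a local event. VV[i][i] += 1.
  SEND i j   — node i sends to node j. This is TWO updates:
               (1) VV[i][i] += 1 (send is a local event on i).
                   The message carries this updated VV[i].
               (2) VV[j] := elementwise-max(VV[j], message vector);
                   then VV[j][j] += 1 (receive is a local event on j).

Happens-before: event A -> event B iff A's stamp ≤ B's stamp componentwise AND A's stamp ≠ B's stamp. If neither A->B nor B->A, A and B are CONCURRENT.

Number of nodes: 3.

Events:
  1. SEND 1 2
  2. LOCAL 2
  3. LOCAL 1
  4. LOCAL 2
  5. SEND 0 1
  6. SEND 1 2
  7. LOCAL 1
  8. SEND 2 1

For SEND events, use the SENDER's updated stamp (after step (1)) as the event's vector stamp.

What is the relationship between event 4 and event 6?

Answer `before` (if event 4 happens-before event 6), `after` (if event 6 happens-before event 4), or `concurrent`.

Answer: concurrent

Derivation:
Initial: VV[0]=[0, 0, 0]
Initial: VV[1]=[0, 0, 0]
Initial: VV[2]=[0, 0, 0]
Event 1: SEND 1->2: VV[1][1]++ -> VV[1]=[0, 1, 0], msg_vec=[0, 1, 0]; VV[2]=max(VV[2],msg_vec) then VV[2][2]++ -> VV[2]=[0, 1, 1]
Event 2: LOCAL 2: VV[2][2]++ -> VV[2]=[0, 1, 2]
Event 3: LOCAL 1: VV[1][1]++ -> VV[1]=[0, 2, 0]
Event 4: LOCAL 2: VV[2][2]++ -> VV[2]=[0, 1, 3]
Event 5: SEND 0->1: VV[0][0]++ -> VV[0]=[1, 0, 0], msg_vec=[1, 0, 0]; VV[1]=max(VV[1],msg_vec) then VV[1][1]++ -> VV[1]=[1, 3, 0]
Event 6: SEND 1->2: VV[1][1]++ -> VV[1]=[1, 4, 0], msg_vec=[1, 4, 0]; VV[2]=max(VV[2],msg_vec) then VV[2][2]++ -> VV[2]=[1, 4, 4]
Event 7: LOCAL 1: VV[1][1]++ -> VV[1]=[1, 5, 0]
Event 8: SEND 2->1: VV[2][2]++ -> VV[2]=[1, 4, 5], msg_vec=[1, 4, 5]; VV[1]=max(VV[1],msg_vec) then VV[1][1]++ -> VV[1]=[1, 6, 5]
Event 4 stamp: [0, 1, 3]
Event 6 stamp: [1, 4, 0]
[0, 1, 3] <= [1, 4, 0]? False
[1, 4, 0] <= [0, 1, 3]? False
Relation: concurrent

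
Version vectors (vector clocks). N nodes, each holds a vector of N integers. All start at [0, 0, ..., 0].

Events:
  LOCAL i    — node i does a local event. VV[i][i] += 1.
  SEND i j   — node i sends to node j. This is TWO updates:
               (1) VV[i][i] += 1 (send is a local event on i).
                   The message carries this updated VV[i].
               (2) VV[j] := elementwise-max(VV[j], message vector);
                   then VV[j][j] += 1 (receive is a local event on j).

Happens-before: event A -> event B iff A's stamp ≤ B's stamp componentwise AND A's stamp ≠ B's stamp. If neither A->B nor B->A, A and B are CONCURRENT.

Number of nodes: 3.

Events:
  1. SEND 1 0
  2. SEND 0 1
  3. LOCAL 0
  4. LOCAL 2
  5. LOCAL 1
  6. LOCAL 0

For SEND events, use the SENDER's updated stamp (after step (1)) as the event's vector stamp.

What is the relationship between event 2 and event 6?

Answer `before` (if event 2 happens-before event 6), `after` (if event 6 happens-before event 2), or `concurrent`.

Initial: VV[0]=[0, 0, 0]
Initial: VV[1]=[0, 0, 0]
Initial: VV[2]=[0, 0, 0]
Event 1: SEND 1->0: VV[1][1]++ -> VV[1]=[0, 1, 0], msg_vec=[0, 1, 0]; VV[0]=max(VV[0],msg_vec) then VV[0][0]++ -> VV[0]=[1, 1, 0]
Event 2: SEND 0->1: VV[0][0]++ -> VV[0]=[2, 1, 0], msg_vec=[2, 1, 0]; VV[1]=max(VV[1],msg_vec) then VV[1][1]++ -> VV[1]=[2, 2, 0]
Event 3: LOCAL 0: VV[0][0]++ -> VV[0]=[3, 1, 0]
Event 4: LOCAL 2: VV[2][2]++ -> VV[2]=[0, 0, 1]
Event 5: LOCAL 1: VV[1][1]++ -> VV[1]=[2, 3, 0]
Event 6: LOCAL 0: VV[0][0]++ -> VV[0]=[4, 1, 0]
Event 2 stamp: [2, 1, 0]
Event 6 stamp: [4, 1, 0]
[2, 1, 0] <= [4, 1, 0]? True
[4, 1, 0] <= [2, 1, 0]? False
Relation: before

Answer: before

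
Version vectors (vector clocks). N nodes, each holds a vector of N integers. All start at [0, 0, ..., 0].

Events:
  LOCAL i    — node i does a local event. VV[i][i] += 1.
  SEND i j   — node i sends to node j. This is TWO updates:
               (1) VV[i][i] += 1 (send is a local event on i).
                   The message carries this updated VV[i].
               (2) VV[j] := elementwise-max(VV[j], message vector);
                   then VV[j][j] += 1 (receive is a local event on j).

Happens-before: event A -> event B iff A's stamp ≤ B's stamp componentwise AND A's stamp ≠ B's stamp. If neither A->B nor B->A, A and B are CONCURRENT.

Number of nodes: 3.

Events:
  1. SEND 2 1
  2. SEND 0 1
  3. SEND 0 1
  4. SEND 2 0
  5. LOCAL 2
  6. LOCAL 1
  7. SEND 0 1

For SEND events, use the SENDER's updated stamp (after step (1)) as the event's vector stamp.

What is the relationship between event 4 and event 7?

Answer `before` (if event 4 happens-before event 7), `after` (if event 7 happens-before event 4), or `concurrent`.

Initial: VV[0]=[0, 0, 0]
Initial: VV[1]=[0, 0, 0]
Initial: VV[2]=[0, 0, 0]
Event 1: SEND 2->1: VV[2][2]++ -> VV[2]=[0, 0, 1], msg_vec=[0, 0, 1]; VV[1]=max(VV[1],msg_vec) then VV[1][1]++ -> VV[1]=[0, 1, 1]
Event 2: SEND 0->1: VV[0][0]++ -> VV[0]=[1, 0, 0], msg_vec=[1, 0, 0]; VV[1]=max(VV[1],msg_vec) then VV[1][1]++ -> VV[1]=[1, 2, 1]
Event 3: SEND 0->1: VV[0][0]++ -> VV[0]=[2, 0, 0], msg_vec=[2, 0, 0]; VV[1]=max(VV[1],msg_vec) then VV[1][1]++ -> VV[1]=[2, 3, 1]
Event 4: SEND 2->0: VV[2][2]++ -> VV[2]=[0, 0, 2], msg_vec=[0, 0, 2]; VV[0]=max(VV[0],msg_vec) then VV[0][0]++ -> VV[0]=[3, 0, 2]
Event 5: LOCAL 2: VV[2][2]++ -> VV[2]=[0, 0, 3]
Event 6: LOCAL 1: VV[1][1]++ -> VV[1]=[2, 4, 1]
Event 7: SEND 0->1: VV[0][0]++ -> VV[0]=[4, 0, 2], msg_vec=[4, 0, 2]; VV[1]=max(VV[1],msg_vec) then VV[1][1]++ -> VV[1]=[4, 5, 2]
Event 4 stamp: [0, 0, 2]
Event 7 stamp: [4, 0, 2]
[0, 0, 2] <= [4, 0, 2]? True
[4, 0, 2] <= [0, 0, 2]? False
Relation: before

Answer: before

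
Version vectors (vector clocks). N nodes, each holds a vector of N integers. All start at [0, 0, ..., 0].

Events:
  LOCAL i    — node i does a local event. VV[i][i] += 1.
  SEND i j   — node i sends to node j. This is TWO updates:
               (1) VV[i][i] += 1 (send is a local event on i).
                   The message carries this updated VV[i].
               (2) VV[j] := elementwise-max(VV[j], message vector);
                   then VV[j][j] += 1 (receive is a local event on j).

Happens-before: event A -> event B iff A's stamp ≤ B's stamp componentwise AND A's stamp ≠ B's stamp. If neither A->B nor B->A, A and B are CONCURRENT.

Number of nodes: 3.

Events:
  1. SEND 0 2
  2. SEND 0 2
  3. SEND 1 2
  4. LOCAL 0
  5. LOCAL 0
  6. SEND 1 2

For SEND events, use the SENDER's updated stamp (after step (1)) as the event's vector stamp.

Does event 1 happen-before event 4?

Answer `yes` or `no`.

Answer: yes

Derivation:
Initial: VV[0]=[0, 0, 0]
Initial: VV[1]=[0, 0, 0]
Initial: VV[2]=[0, 0, 0]
Event 1: SEND 0->2: VV[0][0]++ -> VV[0]=[1, 0, 0], msg_vec=[1, 0, 0]; VV[2]=max(VV[2],msg_vec) then VV[2][2]++ -> VV[2]=[1, 0, 1]
Event 2: SEND 0->2: VV[0][0]++ -> VV[0]=[2, 0, 0], msg_vec=[2, 0, 0]; VV[2]=max(VV[2],msg_vec) then VV[2][2]++ -> VV[2]=[2, 0, 2]
Event 3: SEND 1->2: VV[1][1]++ -> VV[1]=[0, 1, 0], msg_vec=[0, 1, 0]; VV[2]=max(VV[2],msg_vec) then VV[2][2]++ -> VV[2]=[2, 1, 3]
Event 4: LOCAL 0: VV[0][0]++ -> VV[0]=[3, 0, 0]
Event 5: LOCAL 0: VV[0][0]++ -> VV[0]=[4, 0, 0]
Event 6: SEND 1->2: VV[1][1]++ -> VV[1]=[0, 2, 0], msg_vec=[0, 2, 0]; VV[2]=max(VV[2],msg_vec) then VV[2][2]++ -> VV[2]=[2, 2, 4]
Event 1 stamp: [1, 0, 0]
Event 4 stamp: [3, 0, 0]
[1, 0, 0] <= [3, 0, 0]? True. Equal? False. Happens-before: True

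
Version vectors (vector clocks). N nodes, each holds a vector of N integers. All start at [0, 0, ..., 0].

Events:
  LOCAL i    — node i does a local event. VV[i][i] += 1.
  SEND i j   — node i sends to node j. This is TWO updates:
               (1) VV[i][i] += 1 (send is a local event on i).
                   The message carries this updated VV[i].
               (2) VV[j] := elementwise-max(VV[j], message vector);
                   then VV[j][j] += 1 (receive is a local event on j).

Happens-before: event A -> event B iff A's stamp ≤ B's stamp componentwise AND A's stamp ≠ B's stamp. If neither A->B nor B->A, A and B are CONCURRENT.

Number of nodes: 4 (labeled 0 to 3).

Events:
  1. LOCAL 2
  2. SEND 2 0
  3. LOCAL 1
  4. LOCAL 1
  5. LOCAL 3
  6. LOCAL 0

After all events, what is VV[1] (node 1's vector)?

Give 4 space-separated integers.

Initial: VV[0]=[0, 0, 0, 0]
Initial: VV[1]=[0, 0, 0, 0]
Initial: VV[2]=[0, 0, 0, 0]
Initial: VV[3]=[0, 0, 0, 0]
Event 1: LOCAL 2: VV[2][2]++ -> VV[2]=[0, 0, 1, 0]
Event 2: SEND 2->0: VV[2][2]++ -> VV[2]=[0, 0, 2, 0], msg_vec=[0, 0, 2, 0]; VV[0]=max(VV[0],msg_vec) then VV[0][0]++ -> VV[0]=[1, 0, 2, 0]
Event 3: LOCAL 1: VV[1][1]++ -> VV[1]=[0, 1, 0, 0]
Event 4: LOCAL 1: VV[1][1]++ -> VV[1]=[0, 2, 0, 0]
Event 5: LOCAL 3: VV[3][3]++ -> VV[3]=[0, 0, 0, 1]
Event 6: LOCAL 0: VV[0][0]++ -> VV[0]=[2, 0, 2, 0]
Final vectors: VV[0]=[2, 0, 2, 0]; VV[1]=[0, 2, 0, 0]; VV[2]=[0, 0, 2, 0]; VV[3]=[0, 0, 0, 1]

Answer: 0 2 0 0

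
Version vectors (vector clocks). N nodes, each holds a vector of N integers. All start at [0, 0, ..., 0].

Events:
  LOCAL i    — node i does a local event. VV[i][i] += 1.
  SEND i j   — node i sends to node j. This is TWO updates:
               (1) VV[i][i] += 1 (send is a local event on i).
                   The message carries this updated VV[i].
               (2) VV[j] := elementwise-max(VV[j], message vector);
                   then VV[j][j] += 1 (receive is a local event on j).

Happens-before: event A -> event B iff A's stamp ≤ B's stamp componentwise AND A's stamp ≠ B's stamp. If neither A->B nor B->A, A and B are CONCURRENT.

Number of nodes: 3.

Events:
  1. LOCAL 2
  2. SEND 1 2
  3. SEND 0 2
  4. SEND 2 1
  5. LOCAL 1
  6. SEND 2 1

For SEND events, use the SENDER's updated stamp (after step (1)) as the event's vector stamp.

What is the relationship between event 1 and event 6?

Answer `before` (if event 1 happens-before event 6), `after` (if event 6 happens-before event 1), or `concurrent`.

Answer: before

Derivation:
Initial: VV[0]=[0, 0, 0]
Initial: VV[1]=[0, 0, 0]
Initial: VV[2]=[0, 0, 0]
Event 1: LOCAL 2: VV[2][2]++ -> VV[2]=[0, 0, 1]
Event 2: SEND 1->2: VV[1][1]++ -> VV[1]=[0, 1, 0], msg_vec=[0, 1, 0]; VV[2]=max(VV[2],msg_vec) then VV[2][2]++ -> VV[2]=[0, 1, 2]
Event 3: SEND 0->2: VV[0][0]++ -> VV[0]=[1, 0, 0], msg_vec=[1, 0, 0]; VV[2]=max(VV[2],msg_vec) then VV[2][2]++ -> VV[2]=[1, 1, 3]
Event 4: SEND 2->1: VV[2][2]++ -> VV[2]=[1, 1, 4], msg_vec=[1, 1, 4]; VV[1]=max(VV[1],msg_vec) then VV[1][1]++ -> VV[1]=[1, 2, 4]
Event 5: LOCAL 1: VV[1][1]++ -> VV[1]=[1, 3, 4]
Event 6: SEND 2->1: VV[2][2]++ -> VV[2]=[1, 1, 5], msg_vec=[1, 1, 5]; VV[1]=max(VV[1],msg_vec) then VV[1][1]++ -> VV[1]=[1, 4, 5]
Event 1 stamp: [0, 0, 1]
Event 6 stamp: [1, 1, 5]
[0, 0, 1] <= [1, 1, 5]? True
[1, 1, 5] <= [0, 0, 1]? False
Relation: before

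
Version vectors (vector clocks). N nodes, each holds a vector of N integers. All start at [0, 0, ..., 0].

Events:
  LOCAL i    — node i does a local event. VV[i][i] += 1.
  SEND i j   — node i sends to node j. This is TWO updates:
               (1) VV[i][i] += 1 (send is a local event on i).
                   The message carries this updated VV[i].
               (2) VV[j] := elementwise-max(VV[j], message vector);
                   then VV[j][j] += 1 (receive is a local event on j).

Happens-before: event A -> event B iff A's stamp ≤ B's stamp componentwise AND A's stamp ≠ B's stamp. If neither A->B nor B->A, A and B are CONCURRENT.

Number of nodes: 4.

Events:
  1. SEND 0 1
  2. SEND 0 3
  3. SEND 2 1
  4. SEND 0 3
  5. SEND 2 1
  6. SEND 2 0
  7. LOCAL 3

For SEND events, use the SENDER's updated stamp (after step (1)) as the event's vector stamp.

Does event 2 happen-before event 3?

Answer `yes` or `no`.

Answer: no

Derivation:
Initial: VV[0]=[0, 0, 0, 0]
Initial: VV[1]=[0, 0, 0, 0]
Initial: VV[2]=[0, 0, 0, 0]
Initial: VV[3]=[0, 0, 0, 0]
Event 1: SEND 0->1: VV[0][0]++ -> VV[0]=[1, 0, 0, 0], msg_vec=[1, 0, 0, 0]; VV[1]=max(VV[1],msg_vec) then VV[1][1]++ -> VV[1]=[1, 1, 0, 0]
Event 2: SEND 0->3: VV[0][0]++ -> VV[0]=[2, 0, 0, 0], msg_vec=[2, 0, 0, 0]; VV[3]=max(VV[3],msg_vec) then VV[3][3]++ -> VV[3]=[2, 0, 0, 1]
Event 3: SEND 2->1: VV[2][2]++ -> VV[2]=[0, 0, 1, 0], msg_vec=[0, 0, 1, 0]; VV[1]=max(VV[1],msg_vec) then VV[1][1]++ -> VV[1]=[1, 2, 1, 0]
Event 4: SEND 0->3: VV[0][0]++ -> VV[0]=[3, 0, 0, 0], msg_vec=[3, 0, 0, 0]; VV[3]=max(VV[3],msg_vec) then VV[3][3]++ -> VV[3]=[3, 0, 0, 2]
Event 5: SEND 2->1: VV[2][2]++ -> VV[2]=[0, 0, 2, 0], msg_vec=[0, 0, 2, 0]; VV[1]=max(VV[1],msg_vec) then VV[1][1]++ -> VV[1]=[1, 3, 2, 0]
Event 6: SEND 2->0: VV[2][2]++ -> VV[2]=[0, 0, 3, 0], msg_vec=[0, 0, 3, 0]; VV[0]=max(VV[0],msg_vec) then VV[0][0]++ -> VV[0]=[4, 0, 3, 0]
Event 7: LOCAL 3: VV[3][3]++ -> VV[3]=[3, 0, 0, 3]
Event 2 stamp: [2, 0, 0, 0]
Event 3 stamp: [0, 0, 1, 0]
[2, 0, 0, 0] <= [0, 0, 1, 0]? False. Equal? False. Happens-before: False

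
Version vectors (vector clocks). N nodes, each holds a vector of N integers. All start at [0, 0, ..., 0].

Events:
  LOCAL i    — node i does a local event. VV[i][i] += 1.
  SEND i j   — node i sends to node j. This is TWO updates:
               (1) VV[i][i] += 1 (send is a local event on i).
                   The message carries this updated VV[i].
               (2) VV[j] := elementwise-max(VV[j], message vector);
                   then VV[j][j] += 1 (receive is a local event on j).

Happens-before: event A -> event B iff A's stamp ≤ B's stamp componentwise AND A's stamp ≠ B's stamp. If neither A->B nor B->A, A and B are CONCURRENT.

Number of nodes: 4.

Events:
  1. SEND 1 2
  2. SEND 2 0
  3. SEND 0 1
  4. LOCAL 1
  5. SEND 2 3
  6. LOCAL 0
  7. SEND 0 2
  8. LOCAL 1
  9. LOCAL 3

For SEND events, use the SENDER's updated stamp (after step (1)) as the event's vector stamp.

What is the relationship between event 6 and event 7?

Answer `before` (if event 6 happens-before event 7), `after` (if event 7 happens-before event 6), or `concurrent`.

Answer: before

Derivation:
Initial: VV[0]=[0, 0, 0, 0]
Initial: VV[1]=[0, 0, 0, 0]
Initial: VV[2]=[0, 0, 0, 0]
Initial: VV[3]=[0, 0, 0, 0]
Event 1: SEND 1->2: VV[1][1]++ -> VV[1]=[0, 1, 0, 0], msg_vec=[0, 1, 0, 0]; VV[2]=max(VV[2],msg_vec) then VV[2][2]++ -> VV[2]=[0, 1, 1, 0]
Event 2: SEND 2->0: VV[2][2]++ -> VV[2]=[0, 1, 2, 0], msg_vec=[0, 1, 2, 0]; VV[0]=max(VV[0],msg_vec) then VV[0][0]++ -> VV[0]=[1, 1, 2, 0]
Event 3: SEND 0->1: VV[0][0]++ -> VV[0]=[2, 1, 2, 0], msg_vec=[2, 1, 2, 0]; VV[1]=max(VV[1],msg_vec) then VV[1][1]++ -> VV[1]=[2, 2, 2, 0]
Event 4: LOCAL 1: VV[1][1]++ -> VV[1]=[2, 3, 2, 0]
Event 5: SEND 2->3: VV[2][2]++ -> VV[2]=[0, 1, 3, 0], msg_vec=[0, 1, 3, 0]; VV[3]=max(VV[3],msg_vec) then VV[3][3]++ -> VV[3]=[0, 1, 3, 1]
Event 6: LOCAL 0: VV[0][0]++ -> VV[0]=[3, 1, 2, 0]
Event 7: SEND 0->2: VV[0][0]++ -> VV[0]=[4, 1, 2, 0], msg_vec=[4, 1, 2, 0]; VV[2]=max(VV[2],msg_vec) then VV[2][2]++ -> VV[2]=[4, 1, 4, 0]
Event 8: LOCAL 1: VV[1][1]++ -> VV[1]=[2, 4, 2, 0]
Event 9: LOCAL 3: VV[3][3]++ -> VV[3]=[0, 1, 3, 2]
Event 6 stamp: [3, 1, 2, 0]
Event 7 stamp: [4, 1, 2, 0]
[3, 1, 2, 0] <= [4, 1, 2, 0]? True
[4, 1, 2, 0] <= [3, 1, 2, 0]? False
Relation: before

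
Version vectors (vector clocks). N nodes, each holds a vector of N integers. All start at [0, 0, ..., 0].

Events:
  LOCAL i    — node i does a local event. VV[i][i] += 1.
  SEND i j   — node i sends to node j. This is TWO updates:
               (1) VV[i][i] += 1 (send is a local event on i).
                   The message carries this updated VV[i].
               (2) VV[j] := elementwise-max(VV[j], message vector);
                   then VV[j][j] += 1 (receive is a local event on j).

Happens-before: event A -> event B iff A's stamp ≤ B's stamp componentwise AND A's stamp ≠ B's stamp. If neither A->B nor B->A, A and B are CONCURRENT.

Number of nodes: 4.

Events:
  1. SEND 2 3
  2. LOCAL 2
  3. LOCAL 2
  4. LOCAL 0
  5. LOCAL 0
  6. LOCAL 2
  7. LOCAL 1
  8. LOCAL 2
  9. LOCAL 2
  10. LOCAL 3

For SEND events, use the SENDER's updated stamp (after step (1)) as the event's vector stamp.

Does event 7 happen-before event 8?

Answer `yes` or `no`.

Initial: VV[0]=[0, 0, 0, 0]
Initial: VV[1]=[0, 0, 0, 0]
Initial: VV[2]=[0, 0, 0, 0]
Initial: VV[3]=[0, 0, 0, 0]
Event 1: SEND 2->3: VV[2][2]++ -> VV[2]=[0, 0, 1, 0], msg_vec=[0, 0, 1, 0]; VV[3]=max(VV[3],msg_vec) then VV[3][3]++ -> VV[3]=[0, 0, 1, 1]
Event 2: LOCAL 2: VV[2][2]++ -> VV[2]=[0, 0, 2, 0]
Event 3: LOCAL 2: VV[2][2]++ -> VV[2]=[0, 0, 3, 0]
Event 4: LOCAL 0: VV[0][0]++ -> VV[0]=[1, 0, 0, 0]
Event 5: LOCAL 0: VV[0][0]++ -> VV[0]=[2, 0, 0, 0]
Event 6: LOCAL 2: VV[2][2]++ -> VV[2]=[0, 0, 4, 0]
Event 7: LOCAL 1: VV[1][1]++ -> VV[1]=[0, 1, 0, 0]
Event 8: LOCAL 2: VV[2][2]++ -> VV[2]=[0, 0, 5, 0]
Event 9: LOCAL 2: VV[2][2]++ -> VV[2]=[0, 0, 6, 0]
Event 10: LOCAL 3: VV[3][3]++ -> VV[3]=[0, 0, 1, 2]
Event 7 stamp: [0, 1, 0, 0]
Event 8 stamp: [0, 0, 5, 0]
[0, 1, 0, 0] <= [0, 0, 5, 0]? False. Equal? False. Happens-before: False

Answer: no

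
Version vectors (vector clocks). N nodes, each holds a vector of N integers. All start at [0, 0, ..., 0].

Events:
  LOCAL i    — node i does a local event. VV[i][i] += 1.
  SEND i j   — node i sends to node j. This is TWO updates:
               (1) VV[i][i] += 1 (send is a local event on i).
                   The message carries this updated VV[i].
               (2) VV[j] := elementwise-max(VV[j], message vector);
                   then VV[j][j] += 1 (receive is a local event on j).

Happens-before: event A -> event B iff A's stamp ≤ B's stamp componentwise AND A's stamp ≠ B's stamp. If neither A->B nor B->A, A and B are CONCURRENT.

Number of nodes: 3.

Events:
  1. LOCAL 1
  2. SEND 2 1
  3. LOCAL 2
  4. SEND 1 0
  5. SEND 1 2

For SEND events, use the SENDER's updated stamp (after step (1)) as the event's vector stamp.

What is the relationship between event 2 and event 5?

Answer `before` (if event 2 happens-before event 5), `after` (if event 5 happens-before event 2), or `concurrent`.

Answer: before

Derivation:
Initial: VV[0]=[0, 0, 0]
Initial: VV[1]=[0, 0, 0]
Initial: VV[2]=[0, 0, 0]
Event 1: LOCAL 1: VV[1][1]++ -> VV[1]=[0, 1, 0]
Event 2: SEND 2->1: VV[2][2]++ -> VV[2]=[0, 0, 1], msg_vec=[0, 0, 1]; VV[1]=max(VV[1],msg_vec) then VV[1][1]++ -> VV[1]=[0, 2, 1]
Event 3: LOCAL 2: VV[2][2]++ -> VV[2]=[0, 0, 2]
Event 4: SEND 1->0: VV[1][1]++ -> VV[1]=[0, 3, 1], msg_vec=[0, 3, 1]; VV[0]=max(VV[0],msg_vec) then VV[0][0]++ -> VV[0]=[1, 3, 1]
Event 5: SEND 1->2: VV[1][1]++ -> VV[1]=[0, 4, 1], msg_vec=[0, 4, 1]; VV[2]=max(VV[2],msg_vec) then VV[2][2]++ -> VV[2]=[0, 4, 3]
Event 2 stamp: [0, 0, 1]
Event 5 stamp: [0, 4, 1]
[0, 0, 1] <= [0, 4, 1]? True
[0, 4, 1] <= [0, 0, 1]? False
Relation: before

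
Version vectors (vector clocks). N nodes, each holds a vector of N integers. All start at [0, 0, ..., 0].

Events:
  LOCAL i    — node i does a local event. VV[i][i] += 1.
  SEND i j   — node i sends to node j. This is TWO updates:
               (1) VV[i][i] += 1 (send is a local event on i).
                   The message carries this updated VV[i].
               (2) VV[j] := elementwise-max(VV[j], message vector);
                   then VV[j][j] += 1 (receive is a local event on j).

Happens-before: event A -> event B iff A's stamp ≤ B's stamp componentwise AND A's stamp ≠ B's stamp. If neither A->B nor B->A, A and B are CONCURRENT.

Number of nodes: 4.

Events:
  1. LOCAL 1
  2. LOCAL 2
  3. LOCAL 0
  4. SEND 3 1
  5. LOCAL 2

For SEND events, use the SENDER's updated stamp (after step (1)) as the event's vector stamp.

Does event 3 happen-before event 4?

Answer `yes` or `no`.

Initial: VV[0]=[0, 0, 0, 0]
Initial: VV[1]=[0, 0, 0, 0]
Initial: VV[2]=[0, 0, 0, 0]
Initial: VV[3]=[0, 0, 0, 0]
Event 1: LOCAL 1: VV[1][1]++ -> VV[1]=[0, 1, 0, 0]
Event 2: LOCAL 2: VV[2][2]++ -> VV[2]=[0, 0, 1, 0]
Event 3: LOCAL 0: VV[0][0]++ -> VV[0]=[1, 0, 0, 0]
Event 4: SEND 3->1: VV[3][3]++ -> VV[3]=[0, 0, 0, 1], msg_vec=[0, 0, 0, 1]; VV[1]=max(VV[1],msg_vec) then VV[1][1]++ -> VV[1]=[0, 2, 0, 1]
Event 5: LOCAL 2: VV[2][2]++ -> VV[2]=[0, 0, 2, 0]
Event 3 stamp: [1, 0, 0, 0]
Event 4 stamp: [0, 0, 0, 1]
[1, 0, 0, 0] <= [0, 0, 0, 1]? False. Equal? False. Happens-before: False

Answer: no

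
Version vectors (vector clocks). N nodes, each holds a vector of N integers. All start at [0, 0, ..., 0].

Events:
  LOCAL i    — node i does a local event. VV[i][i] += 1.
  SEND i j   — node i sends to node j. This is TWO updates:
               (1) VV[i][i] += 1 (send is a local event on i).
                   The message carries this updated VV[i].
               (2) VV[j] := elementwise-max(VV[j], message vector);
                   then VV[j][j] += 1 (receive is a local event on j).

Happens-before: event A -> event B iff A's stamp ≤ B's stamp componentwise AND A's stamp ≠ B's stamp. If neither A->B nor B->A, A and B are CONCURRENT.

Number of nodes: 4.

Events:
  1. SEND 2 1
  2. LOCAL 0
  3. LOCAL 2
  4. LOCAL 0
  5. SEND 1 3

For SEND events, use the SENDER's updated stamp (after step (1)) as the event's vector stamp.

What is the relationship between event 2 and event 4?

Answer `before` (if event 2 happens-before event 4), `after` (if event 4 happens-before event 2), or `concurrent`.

Answer: before

Derivation:
Initial: VV[0]=[0, 0, 0, 0]
Initial: VV[1]=[0, 0, 0, 0]
Initial: VV[2]=[0, 0, 0, 0]
Initial: VV[3]=[0, 0, 0, 0]
Event 1: SEND 2->1: VV[2][2]++ -> VV[2]=[0, 0, 1, 0], msg_vec=[0, 0, 1, 0]; VV[1]=max(VV[1],msg_vec) then VV[1][1]++ -> VV[1]=[0, 1, 1, 0]
Event 2: LOCAL 0: VV[0][0]++ -> VV[0]=[1, 0, 0, 0]
Event 3: LOCAL 2: VV[2][2]++ -> VV[2]=[0, 0, 2, 0]
Event 4: LOCAL 0: VV[0][0]++ -> VV[0]=[2, 0, 0, 0]
Event 5: SEND 1->3: VV[1][1]++ -> VV[1]=[0, 2, 1, 0], msg_vec=[0, 2, 1, 0]; VV[3]=max(VV[3],msg_vec) then VV[3][3]++ -> VV[3]=[0, 2, 1, 1]
Event 2 stamp: [1, 0, 0, 0]
Event 4 stamp: [2, 0, 0, 0]
[1, 0, 0, 0] <= [2, 0, 0, 0]? True
[2, 0, 0, 0] <= [1, 0, 0, 0]? False
Relation: before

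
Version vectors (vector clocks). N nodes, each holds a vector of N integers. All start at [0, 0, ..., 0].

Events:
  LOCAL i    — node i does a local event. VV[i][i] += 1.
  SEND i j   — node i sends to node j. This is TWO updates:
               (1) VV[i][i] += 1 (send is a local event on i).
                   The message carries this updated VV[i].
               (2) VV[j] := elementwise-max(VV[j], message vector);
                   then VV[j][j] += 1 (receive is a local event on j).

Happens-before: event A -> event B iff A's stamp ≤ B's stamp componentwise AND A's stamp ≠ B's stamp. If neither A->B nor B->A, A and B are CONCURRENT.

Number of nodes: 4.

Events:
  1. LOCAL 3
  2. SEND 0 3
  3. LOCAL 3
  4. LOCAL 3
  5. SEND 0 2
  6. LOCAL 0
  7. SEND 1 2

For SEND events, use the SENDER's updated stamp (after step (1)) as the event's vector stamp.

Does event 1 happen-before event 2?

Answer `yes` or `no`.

Initial: VV[0]=[0, 0, 0, 0]
Initial: VV[1]=[0, 0, 0, 0]
Initial: VV[2]=[0, 0, 0, 0]
Initial: VV[3]=[0, 0, 0, 0]
Event 1: LOCAL 3: VV[3][3]++ -> VV[3]=[0, 0, 0, 1]
Event 2: SEND 0->3: VV[0][0]++ -> VV[0]=[1, 0, 0, 0], msg_vec=[1, 0, 0, 0]; VV[3]=max(VV[3],msg_vec) then VV[3][3]++ -> VV[3]=[1, 0, 0, 2]
Event 3: LOCAL 3: VV[3][3]++ -> VV[3]=[1, 0, 0, 3]
Event 4: LOCAL 3: VV[3][3]++ -> VV[3]=[1, 0, 0, 4]
Event 5: SEND 0->2: VV[0][0]++ -> VV[0]=[2, 0, 0, 0], msg_vec=[2, 0, 0, 0]; VV[2]=max(VV[2],msg_vec) then VV[2][2]++ -> VV[2]=[2, 0, 1, 0]
Event 6: LOCAL 0: VV[0][0]++ -> VV[0]=[3, 0, 0, 0]
Event 7: SEND 1->2: VV[1][1]++ -> VV[1]=[0, 1, 0, 0], msg_vec=[0, 1, 0, 0]; VV[2]=max(VV[2],msg_vec) then VV[2][2]++ -> VV[2]=[2, 1, 2, 0]
Event 1 stamp: [0, 0, 0, 1]
Event 2 stamp: [1, 0, 0, 0]
[0, 0, 0, 1] <= [1, 0, 0, 0]? False. Equal? False. Happens-before: False

Answer: no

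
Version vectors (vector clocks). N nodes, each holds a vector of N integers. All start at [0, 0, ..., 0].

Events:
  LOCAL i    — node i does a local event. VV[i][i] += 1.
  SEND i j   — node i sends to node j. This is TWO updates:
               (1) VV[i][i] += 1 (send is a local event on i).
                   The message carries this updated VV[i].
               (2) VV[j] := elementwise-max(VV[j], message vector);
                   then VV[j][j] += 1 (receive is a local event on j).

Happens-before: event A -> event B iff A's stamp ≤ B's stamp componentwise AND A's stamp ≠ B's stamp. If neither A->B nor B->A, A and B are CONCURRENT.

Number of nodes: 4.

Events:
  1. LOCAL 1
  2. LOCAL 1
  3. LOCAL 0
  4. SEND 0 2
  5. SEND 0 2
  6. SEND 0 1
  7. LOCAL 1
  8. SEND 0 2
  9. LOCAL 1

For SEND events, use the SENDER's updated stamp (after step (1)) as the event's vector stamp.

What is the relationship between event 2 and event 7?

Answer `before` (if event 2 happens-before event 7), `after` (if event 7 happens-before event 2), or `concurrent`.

Answer: before

Derivation:
Initial: VV[0]=[0, 0, 0, 0]
Initial: VV[1]=[0, 0, 0, 0]
Initial: VV[2]=[0, 0, 0, 0]
Initial: VV[3]=[0, 0, 0, 0]
Event 1: LOCAL 1: VV[1][1]++ -> VV[1]=[0, 1, 0, 0]
Event 2: LOCAL 1: VV[1][1]++ -> VV[1]=[0, 2, 0, 0]
Event 3: LOCAL 0: VV[0][0]++ -> VV[0]=[1, 0, 0, 0]
Event 4: SEND 0->2: VV[0][0]++ -> VV[0]=[2, 0, 0, 0], msg_vec=[2, 0, 0, 0]; VV[2]=max(VV[2],msg_vec) then VV[2][2]++ -> VV[2]=[2, 0, 1, 0]
Event 5: SEND 0->2: VV[0][0]++ -> VV[0]=[3, 0, 0, 0], msg_vec=[3, 0, 0, 0]; VV[2]=max(VV[2],msg_vec) then VV[2][2]++ -> VV[2]=[3, 0, 2, 0]
Event 6: SEND 0->1: VV[0][0]++ -> VV[0]=[4, 0, 0, 0], msg_vec=[4, 0, 0, 0]; VV[1]=max(VV[1],msg_vec) then VV[1][1]++ -> VV[1]=[4, 3, 0, 0]
Event 7: LOCAL 1: VV[1][1]++ -> VV[1]=[4, 4, 0, 0]
Event 8: SEND 0->2: VV[0][0]++ -> VV[0]=[5, 0, 0, 0], msg_vec=[5, 0, 0, 0]; VV[2]=max(VV[2],msg_vec) then VV[2][2]++ -> VV[2]=[5, 0, 3, 0]
Event 9: LOCAL 1: VV[1][1]++ -> VV[1]=[4, 5, 0, 0]
Event 2 stamp: [0, 2, 0, 0]
Event 7 stamp: [4, 4, 0, 0]
[0, 2, 0, 0] <= [4, 4, 0, 0]? True
[4, 4, 0, 0] <= [0, 2, 0, 0]? False
Relation: before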